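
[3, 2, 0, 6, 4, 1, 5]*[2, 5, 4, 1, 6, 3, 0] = [1, 4, 2, 0, 6, 5, 3]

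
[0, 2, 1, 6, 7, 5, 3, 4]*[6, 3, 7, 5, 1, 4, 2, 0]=[6, 7, 3, 2, 0, 4, 5, 1]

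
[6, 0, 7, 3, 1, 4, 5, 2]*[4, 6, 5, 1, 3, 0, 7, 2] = [7, 4, 2, 1, 6, 3, 0, 5] 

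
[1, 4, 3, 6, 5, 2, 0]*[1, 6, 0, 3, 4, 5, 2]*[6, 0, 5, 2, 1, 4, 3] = [3, 1, 2, 5, 4, 6, 0]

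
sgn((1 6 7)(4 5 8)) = 1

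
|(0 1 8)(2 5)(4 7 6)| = 6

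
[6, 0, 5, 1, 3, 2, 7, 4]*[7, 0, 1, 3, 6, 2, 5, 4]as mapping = [0→5, 1→7, 2→2, 3→0, 4→3, 5→1, 6→4, 7→6]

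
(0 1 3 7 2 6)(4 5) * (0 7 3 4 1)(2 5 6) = (1 4 6 7 5)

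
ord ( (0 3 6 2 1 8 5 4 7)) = 9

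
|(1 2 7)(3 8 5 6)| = 12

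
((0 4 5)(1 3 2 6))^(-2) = (0 4 5)(1 2)(3 6)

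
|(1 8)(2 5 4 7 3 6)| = 6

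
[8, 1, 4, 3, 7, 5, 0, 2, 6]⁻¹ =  [6, 1, 7, 3, 2, 5, 8, 4, 0]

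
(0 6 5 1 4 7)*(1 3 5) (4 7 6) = (0 4 6 1 7) (3 5) 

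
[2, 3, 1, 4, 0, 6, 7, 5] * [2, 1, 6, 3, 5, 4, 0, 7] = [6, 3, 1, 5, 2, 0, 7, 4]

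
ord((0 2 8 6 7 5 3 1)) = 8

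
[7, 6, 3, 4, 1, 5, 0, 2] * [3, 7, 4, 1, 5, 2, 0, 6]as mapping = [0→6, 1→0, 2→1, 3→5, 4→7, 5→2, 6→3, 7→4]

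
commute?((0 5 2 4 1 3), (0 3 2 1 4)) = no:(0 5 2 4 1 3)*(0 3 2 1 4) = (0 5 1 2), (0 3 2 1 4)*(0 5 2 4 1 3) = (2 3 4 5)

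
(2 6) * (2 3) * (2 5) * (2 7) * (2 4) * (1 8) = (1 8)(2 6 3 5 7 4)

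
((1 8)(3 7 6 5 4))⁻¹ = (1 8)(3 4 5 6 7)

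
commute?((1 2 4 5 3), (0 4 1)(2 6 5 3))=no:(1 2 4 5 3) * (0 4 1)(2 6 5 3)=(0 4 3)(1 6 5 2), (0 4 1)(2 6 5 3) * (1 2 4 5 3)=(0 5 1)(2 6 3 4)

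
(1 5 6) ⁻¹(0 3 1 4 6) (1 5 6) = (0 3 5 4 1) 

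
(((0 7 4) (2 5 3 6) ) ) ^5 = (0 4 7) (2 5 3 6) 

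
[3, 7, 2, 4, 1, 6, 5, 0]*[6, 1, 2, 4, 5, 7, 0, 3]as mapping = [0→4, 1→3, 2→2, 3→5, 4→1, 5→0, 6→7, 7→6]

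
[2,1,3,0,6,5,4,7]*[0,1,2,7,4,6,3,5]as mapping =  [0→2,1→1,2→7,3→0,4→3,5→6,6→4,7→5]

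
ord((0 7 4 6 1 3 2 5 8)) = 9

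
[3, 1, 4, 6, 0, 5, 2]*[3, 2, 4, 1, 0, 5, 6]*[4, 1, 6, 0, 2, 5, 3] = [1, 6, 4, 3, 0, 5, 2]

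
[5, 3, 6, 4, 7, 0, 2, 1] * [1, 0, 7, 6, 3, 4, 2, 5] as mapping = [0→4, 1→6, 2→2, 3→3, 4→5, 5→1, 6→7, 7→0] 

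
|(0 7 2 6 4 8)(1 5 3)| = 6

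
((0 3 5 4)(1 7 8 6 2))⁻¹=(0 4 5 3)(1 2 6 8 7)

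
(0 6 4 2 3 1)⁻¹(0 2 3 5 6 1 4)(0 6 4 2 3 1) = (0 2 6 3 1 5 4)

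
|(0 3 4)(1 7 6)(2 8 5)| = 3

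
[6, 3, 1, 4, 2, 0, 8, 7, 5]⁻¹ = [5, 2, 4, 1, 3, 8, 0, 7, 6]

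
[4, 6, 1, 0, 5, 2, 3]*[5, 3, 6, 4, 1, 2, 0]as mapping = [0→1, 1→0, 2→3, 3→5, 4→2, 5→6, 6→4]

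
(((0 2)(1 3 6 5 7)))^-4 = (1 3 6 5 7)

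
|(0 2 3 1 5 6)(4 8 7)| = 6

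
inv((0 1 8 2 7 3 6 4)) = (0 4 6 3 7 2 8 1)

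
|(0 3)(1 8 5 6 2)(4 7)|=10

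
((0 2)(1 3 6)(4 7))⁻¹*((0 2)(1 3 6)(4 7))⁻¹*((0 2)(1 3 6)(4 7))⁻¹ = (0 2)(4 7)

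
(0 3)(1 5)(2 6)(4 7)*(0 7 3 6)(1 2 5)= (0 6 5 2)(3 7 4)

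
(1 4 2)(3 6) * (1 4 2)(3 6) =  (1 2 4)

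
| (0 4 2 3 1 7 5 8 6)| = 9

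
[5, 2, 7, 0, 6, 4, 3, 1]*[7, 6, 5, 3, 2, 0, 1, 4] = [0, 5, 4, 7, 1, 2, 3, 6]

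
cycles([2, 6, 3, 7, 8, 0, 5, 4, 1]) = (0 2 3 7 4 8 1 6 5)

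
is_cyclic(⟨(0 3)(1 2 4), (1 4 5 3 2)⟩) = no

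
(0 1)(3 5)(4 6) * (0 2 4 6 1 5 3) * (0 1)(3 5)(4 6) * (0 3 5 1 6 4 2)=(0 5 6 2 4 3 1)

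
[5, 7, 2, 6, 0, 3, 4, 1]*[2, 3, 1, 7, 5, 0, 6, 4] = [0, 4, 1, 6, 2, 7, 5, 3]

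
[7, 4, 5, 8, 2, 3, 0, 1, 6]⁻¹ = [6, 7, 4, 5, 1, 2, 8, 0, 3]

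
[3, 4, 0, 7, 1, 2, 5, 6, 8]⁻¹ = [2, 4, 5, 0, 1, 6, 7, 3, 8]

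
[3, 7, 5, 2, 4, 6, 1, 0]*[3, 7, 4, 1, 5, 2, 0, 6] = [1, 6, 2, 4, 5, 0, 7, 3]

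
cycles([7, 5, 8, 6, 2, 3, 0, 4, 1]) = (0 7 4 2 8 1 5 3 6)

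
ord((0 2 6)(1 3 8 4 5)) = 15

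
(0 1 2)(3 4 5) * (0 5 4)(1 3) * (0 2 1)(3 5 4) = (0 5)(2 4 3)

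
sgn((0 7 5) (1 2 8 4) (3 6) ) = 1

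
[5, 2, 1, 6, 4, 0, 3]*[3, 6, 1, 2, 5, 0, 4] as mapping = [0→0, 1→1, 2→6, 3→4, 4→5, 5→3, 6→2] 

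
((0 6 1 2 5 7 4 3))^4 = (0 5)(1 4)(2 3)(6 7)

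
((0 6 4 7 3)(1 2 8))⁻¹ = (0 3 7 4 6)(1 8 2)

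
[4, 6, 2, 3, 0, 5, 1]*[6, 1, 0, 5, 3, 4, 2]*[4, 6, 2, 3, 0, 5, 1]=[3, 2, 4, 5, 1, 0, 6]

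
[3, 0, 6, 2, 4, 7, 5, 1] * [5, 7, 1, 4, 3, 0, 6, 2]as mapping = [0→4, 1→5, 2→6, 3→1, 4→3, 5→2, 6→0, 7→7]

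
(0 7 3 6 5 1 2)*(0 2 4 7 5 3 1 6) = (0 5 6 3) (1 4 7) 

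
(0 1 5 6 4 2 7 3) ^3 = (0 6 7 1 4 3 5 2) 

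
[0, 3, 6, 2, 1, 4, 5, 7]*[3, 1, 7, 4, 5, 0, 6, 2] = [3, 4, 6, 7, 1, 5, 0, 2]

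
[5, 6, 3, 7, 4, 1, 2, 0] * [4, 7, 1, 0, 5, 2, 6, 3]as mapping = [0→2, 1→6, 2→0, 3→3, 4→5, 5→7, 6→1, 7→4]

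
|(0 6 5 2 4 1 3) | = 7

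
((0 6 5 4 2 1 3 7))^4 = (0 2)(1 6)(3 5)(4 7)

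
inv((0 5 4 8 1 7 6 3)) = (0 3 6 7 1 8 4 5)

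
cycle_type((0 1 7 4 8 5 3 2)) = 8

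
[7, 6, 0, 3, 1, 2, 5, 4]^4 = [6, 0, 1, 3, 2, 4, 7, 5]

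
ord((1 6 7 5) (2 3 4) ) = 12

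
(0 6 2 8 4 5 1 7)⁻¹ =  (0 7 1 5 4 8 2 6)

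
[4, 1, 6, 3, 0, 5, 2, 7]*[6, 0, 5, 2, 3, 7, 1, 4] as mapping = [0→3, 1→0, 2→1, 3→2, 4→6, 5→7, 6→5, 7→4] 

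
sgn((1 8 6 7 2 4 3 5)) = -1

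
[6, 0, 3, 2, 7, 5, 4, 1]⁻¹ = [1, 7, 3, 2, 6, 5, 0, 4]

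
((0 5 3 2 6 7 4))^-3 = (0 6 5 7 3 4 2)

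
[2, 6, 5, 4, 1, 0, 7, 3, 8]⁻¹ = [5, 4, 0, 7, 3, 2, 1, 6, 8]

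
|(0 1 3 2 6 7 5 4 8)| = 9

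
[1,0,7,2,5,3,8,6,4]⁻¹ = [1,0,3,5,8,4,7,2,6]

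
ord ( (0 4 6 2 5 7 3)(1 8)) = 14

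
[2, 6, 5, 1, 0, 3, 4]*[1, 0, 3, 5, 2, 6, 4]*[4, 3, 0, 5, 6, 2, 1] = [5, 6, 1, 4, 3, 2, 0]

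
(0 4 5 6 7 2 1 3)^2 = (0 5 7 1)(2 3 4 6)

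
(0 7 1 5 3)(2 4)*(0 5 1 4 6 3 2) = (0 7 4)(2 6 3 5)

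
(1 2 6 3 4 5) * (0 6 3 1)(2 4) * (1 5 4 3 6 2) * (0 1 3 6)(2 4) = (0 4 2)(1 6 5)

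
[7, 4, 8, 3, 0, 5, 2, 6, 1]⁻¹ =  [4, 8, 6, 3, 1, 5, 7, 0, 2]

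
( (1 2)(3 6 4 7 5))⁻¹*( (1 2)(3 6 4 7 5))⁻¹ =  (3 7 6 5 4)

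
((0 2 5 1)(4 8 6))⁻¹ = (0 1 5 2)(4 6 8)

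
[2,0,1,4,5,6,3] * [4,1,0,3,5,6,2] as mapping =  [0→0,1→4,2→1,3→5,4→6,5→2,6→3] 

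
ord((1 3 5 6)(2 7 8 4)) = 4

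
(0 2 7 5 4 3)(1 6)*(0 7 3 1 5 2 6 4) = (0 6 5)(1 4)(2 3 7)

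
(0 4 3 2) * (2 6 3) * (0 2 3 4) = (3 6 4) 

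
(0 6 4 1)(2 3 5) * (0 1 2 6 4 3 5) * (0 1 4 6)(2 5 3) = (0 6 2 3 1 4 5)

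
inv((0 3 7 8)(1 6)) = (0 8 7 3)(1 6)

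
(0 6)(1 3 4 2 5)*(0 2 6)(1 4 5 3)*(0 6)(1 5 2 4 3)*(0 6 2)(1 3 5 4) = (0 2 3)(1 4 6)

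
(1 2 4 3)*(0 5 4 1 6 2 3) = (0 5 4)(1 3 6 2)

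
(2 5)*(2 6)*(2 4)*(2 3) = (2 5 6 4 3)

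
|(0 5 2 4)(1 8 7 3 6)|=20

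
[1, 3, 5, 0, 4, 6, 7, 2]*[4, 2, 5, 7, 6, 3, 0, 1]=[2, 7, 3, 4, 6, 0, 1, 5]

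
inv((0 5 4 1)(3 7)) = (0 1 4 5)(3 7)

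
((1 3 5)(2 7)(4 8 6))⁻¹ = (1 5 3)(2 7)(4 6 8)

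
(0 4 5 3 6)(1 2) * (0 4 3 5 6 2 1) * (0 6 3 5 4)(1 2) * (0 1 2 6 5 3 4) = (0 3 2 5)(1 6)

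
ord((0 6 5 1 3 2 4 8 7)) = 9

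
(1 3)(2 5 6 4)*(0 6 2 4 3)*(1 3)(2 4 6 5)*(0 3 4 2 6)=(0 5 2 6 1 3 4)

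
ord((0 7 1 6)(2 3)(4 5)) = 4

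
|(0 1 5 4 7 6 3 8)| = 8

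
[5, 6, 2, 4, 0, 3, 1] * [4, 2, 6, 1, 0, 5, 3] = [5, 3, 6, 0, 4, 1, 2]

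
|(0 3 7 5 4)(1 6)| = 10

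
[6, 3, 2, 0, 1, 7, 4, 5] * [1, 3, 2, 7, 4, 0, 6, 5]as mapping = [0→6, 1→7, 2→2, 3→1, 4→3, 5→5, 6→4, 7→0]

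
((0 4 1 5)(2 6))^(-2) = (0 1)(4 5)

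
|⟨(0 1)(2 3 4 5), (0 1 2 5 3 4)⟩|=720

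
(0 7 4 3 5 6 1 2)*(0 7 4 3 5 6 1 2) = (0 4 5 1)(2 7 3 6)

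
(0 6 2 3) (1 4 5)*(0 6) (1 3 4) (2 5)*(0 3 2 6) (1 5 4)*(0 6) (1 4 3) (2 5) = (0 1 2 4) (3 6) 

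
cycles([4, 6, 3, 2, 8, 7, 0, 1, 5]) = (0 4 8 5 7 1 6)(2 3)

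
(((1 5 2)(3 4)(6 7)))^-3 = (3 4)(6 7)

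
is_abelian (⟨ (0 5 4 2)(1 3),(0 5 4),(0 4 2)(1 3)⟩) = no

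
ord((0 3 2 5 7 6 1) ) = 7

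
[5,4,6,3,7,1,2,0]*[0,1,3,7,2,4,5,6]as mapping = [0→4,1→2,2→5,3→7,4→6,5→1,6→3,7→0]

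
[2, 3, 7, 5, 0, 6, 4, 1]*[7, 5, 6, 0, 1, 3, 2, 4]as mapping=[0→6, 1→0, 2→4, 3→3, 4→7, 5→2, 6→1, 7→5]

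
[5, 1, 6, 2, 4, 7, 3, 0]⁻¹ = [7, 1, 3, 6, 4, 0, 2, 5]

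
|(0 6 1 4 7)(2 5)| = 10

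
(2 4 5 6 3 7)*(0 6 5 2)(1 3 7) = (0 6 7)(1 3)(2 4)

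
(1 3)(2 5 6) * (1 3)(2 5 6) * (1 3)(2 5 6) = (1 3)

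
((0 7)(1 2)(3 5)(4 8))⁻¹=(0 7)(1 2)(3 5)(4 8)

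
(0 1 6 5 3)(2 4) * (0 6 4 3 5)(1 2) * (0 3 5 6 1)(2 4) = (0 4)(1 2 5 6 3)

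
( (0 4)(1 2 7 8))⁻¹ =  (0 4)(1 8 7 2)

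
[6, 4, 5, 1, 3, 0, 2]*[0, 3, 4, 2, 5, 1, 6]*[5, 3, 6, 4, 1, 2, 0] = [0, 2, 3, 4, 6, 5, 1]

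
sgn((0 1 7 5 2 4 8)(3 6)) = -1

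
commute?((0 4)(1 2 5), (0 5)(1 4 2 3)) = no:(0 4)(1 2 5)*(0 5)(1 4 2 3) = (0 2)(1 3)(4 5), (0 5)(1 4 2 3)*(0 4)(1 2 5) = (0 1)(2 3)(4 5)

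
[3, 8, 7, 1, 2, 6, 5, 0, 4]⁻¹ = [7, 3, 4, 0, 8, 6, 5, 2, 1]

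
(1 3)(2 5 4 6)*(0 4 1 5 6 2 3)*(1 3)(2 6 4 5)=(0 5 3 2 4 6 1)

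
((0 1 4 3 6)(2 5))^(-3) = (0 4 6 1 3)(2 5)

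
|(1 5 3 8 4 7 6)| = 7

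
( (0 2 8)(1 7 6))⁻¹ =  (0 8 2)(1 6 7)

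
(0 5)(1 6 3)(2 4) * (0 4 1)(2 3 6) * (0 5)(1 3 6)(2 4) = (1 4 6)(2 3 5)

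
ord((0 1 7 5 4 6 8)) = 7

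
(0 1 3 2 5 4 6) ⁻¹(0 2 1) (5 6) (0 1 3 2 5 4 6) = (0 4) (1 5 3) 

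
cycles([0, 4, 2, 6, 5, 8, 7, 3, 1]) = (1 4 5 8)(3 6 7)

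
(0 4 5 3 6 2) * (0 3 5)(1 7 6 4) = (0 1 7 6 2 3 4)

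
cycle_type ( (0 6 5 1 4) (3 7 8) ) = 3.5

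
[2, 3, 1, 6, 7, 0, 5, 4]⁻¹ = [5, 2, 0, 1, 7, 6, 3, 4]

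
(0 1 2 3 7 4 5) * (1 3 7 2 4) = (0 3 2 7 1 4 5)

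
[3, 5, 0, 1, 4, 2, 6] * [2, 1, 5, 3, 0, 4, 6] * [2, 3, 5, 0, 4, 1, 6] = [0, 4, 5, 3, 2, 1, 6]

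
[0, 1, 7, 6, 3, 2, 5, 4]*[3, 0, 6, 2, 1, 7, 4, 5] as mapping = [0→3, 1→0, 2→5, 3→4, 4→2, 5→6, 6→7, 7→1] 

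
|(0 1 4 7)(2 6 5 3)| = 4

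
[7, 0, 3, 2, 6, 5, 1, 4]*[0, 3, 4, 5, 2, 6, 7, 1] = [1, 0, 5, 4, 7, 6, 3, 2] 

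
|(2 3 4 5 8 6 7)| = 7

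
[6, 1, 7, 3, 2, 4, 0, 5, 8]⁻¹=[6, 1, 4, 3, 5, 7, 0, 2, 8]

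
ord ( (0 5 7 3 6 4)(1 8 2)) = 6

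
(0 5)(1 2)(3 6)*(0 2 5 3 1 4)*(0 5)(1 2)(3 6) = (0 6 2 4 5 1)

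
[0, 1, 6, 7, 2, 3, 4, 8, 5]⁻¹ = [0, 1, 4, 5, 6, 8, 2, 3, 7]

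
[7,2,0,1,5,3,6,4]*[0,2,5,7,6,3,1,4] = [4,5,0,2,3,7,1,6]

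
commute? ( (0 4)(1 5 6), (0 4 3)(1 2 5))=no: (0 4)(1 5 6) * (0 4 3)(1 2 5)=(0 3)(2 5 6), (0 4 3)(1 2 5) * (0 4)(1 5 6)=(1 2 6)(3 4)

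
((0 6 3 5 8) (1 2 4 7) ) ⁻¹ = (0 8 5 3 6) (1 7 4 2) 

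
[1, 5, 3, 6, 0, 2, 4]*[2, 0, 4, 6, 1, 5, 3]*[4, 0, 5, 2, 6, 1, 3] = [4, 1, 3, 2, 5, 6, 0]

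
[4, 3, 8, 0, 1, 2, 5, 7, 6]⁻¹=[3, 4, 5, 1, 0, 6, 8, 7, 2]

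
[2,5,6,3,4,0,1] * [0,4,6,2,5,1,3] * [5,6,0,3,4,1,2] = [2,6,3,0,1,5,4]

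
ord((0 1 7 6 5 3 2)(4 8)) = 14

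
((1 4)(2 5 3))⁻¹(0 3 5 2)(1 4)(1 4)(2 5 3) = (0 2 3 5)(1 4)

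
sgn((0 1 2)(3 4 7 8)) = -1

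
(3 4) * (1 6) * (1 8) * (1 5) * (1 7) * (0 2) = (0 2)(1 6 8 5 7)(3 4)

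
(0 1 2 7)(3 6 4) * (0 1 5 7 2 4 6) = (0 5 7 1 4 3)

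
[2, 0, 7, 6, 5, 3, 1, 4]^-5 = [4, 7, 5, 0, 6, 1, 2, 3]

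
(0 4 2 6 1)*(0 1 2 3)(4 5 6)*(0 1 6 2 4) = (0 5 2)(1 6 4 3)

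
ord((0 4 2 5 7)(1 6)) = 10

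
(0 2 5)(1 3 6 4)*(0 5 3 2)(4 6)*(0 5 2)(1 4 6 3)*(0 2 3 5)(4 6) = (1 2)(3 4 6 5)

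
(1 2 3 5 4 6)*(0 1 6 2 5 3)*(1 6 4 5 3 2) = (0 6 4 1 3 2)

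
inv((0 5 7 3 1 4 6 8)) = (0 8 6 4 1 3 7 5)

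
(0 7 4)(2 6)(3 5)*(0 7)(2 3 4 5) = (2 6 3)(4 7 5)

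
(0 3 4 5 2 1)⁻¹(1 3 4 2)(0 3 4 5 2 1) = (0 4 5 1)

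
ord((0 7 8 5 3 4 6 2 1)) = 9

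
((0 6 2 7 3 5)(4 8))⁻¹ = (0 5 3 7 2 6)(4 8)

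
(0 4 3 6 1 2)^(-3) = (0 6)(1 4)(2 3)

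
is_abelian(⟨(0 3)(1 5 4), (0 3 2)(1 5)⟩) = no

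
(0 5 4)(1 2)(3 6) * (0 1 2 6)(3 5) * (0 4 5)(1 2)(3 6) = (0 6)(1 3 4 2)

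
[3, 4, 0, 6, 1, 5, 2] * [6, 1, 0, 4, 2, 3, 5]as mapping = [0→4, 1→2, 2→6, 3→5, 4→1, 5→3, 6→0]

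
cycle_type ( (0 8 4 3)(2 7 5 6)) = 4^2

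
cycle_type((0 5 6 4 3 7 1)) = 7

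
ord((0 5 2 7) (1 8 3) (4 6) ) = 12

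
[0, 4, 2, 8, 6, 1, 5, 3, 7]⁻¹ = [0, 5, 2, 7, 1, 6, 4, 8, 3]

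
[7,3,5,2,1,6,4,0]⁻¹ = [7,4,3,1,6,2,5,0]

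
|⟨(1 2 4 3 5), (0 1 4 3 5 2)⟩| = 120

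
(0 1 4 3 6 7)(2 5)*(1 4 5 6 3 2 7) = (0 4 2 6 1 5 7)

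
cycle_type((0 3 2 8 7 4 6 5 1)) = 9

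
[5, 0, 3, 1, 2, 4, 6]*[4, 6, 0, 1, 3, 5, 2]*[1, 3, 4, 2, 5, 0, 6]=[0, 5, 3, 6, 1, 2, 4]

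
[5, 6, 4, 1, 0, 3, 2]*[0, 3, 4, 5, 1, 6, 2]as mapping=[0→6, 1→2, 2→1, 3→3, 4→0, 5→5, 6→4]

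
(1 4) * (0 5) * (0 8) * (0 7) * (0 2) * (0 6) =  (0 5 8 7 2 6)(1 4)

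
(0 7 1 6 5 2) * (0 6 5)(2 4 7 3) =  (0 3 2 6)(1 5 4 7)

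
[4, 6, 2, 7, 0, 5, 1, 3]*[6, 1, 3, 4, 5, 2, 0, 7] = [5, 0, 3, 7, 6, 2, 1, 4]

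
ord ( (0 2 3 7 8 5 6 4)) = 8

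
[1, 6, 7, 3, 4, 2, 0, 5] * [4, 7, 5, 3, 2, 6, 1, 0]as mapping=[0→7, 1→1, 2→0, 3→3, 4→2, 5→5, 6→4, 7→6]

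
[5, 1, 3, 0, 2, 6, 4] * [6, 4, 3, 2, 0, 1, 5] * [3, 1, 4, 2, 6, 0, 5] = [1, 6, 4, 5, 2, 0, 3]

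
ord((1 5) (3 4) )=2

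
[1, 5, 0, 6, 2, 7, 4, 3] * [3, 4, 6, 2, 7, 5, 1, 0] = [4, 5, 3, 1, 6, 0, 7, 2]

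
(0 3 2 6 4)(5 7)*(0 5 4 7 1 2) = (0 3)(1 2 6 7 4 5)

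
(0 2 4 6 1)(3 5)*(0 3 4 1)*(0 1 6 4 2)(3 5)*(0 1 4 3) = (0 1 5 2 6 4 3)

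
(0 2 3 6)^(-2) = (0 3)(2 6)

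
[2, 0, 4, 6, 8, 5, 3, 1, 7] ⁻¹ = [1, 7, 0, 6, 2, 5, 3, 8, 4] 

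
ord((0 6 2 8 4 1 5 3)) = 8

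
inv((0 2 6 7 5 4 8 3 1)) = (0 1 3 8 4 5 7 6 2)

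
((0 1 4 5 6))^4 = (0 6 5 4 1)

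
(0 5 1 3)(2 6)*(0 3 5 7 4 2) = (0 7 4 2 6)(1 5)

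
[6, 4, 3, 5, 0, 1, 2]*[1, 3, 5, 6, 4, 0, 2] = [2, 4, 6, 0, 1, 3, 5]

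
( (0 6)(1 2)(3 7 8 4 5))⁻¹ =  (0 6)(1 2)(3 5 4 8 7)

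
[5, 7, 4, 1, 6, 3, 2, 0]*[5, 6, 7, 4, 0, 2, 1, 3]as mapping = [0→2, 1→3, 2→0, 3→6, 4→1, 5→4, 6→7, 7→5]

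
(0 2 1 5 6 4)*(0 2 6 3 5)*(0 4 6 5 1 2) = (0 5 3 1 4)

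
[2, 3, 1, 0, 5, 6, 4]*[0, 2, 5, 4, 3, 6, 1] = [5, 4, 2, 0, 6, 1, 3]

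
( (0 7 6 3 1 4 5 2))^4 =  (0 1)(2 3)(4 7)(5 6)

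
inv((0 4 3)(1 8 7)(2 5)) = (0 3 4)(1 7 8)(2 5)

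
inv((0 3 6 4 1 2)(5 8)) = (0 2 1 4 6 3)(5 8)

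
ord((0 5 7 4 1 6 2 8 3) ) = 9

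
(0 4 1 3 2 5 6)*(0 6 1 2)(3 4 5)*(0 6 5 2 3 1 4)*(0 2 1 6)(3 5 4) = (0 1 2 6 4 5 3)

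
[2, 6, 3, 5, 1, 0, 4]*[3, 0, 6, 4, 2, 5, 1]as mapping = [0→6, 1→1, 2→4, 3→5, 4→0, 5→3, 6→2]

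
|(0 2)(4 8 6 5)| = 4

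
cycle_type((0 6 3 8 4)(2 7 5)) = 3.5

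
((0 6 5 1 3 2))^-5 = (0 6 5 1 3 2)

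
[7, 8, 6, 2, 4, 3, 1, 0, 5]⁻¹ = [7, 6, 3, 5, 4, 8, 2, 0, 1]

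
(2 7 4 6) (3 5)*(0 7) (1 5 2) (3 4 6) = (0 7 6 1 5 4 3 2) 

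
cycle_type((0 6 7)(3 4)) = 2.3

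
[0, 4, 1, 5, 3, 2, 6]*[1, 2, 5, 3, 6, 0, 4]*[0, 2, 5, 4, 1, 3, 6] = [2, 6, 5, 0, 4, 3, 1]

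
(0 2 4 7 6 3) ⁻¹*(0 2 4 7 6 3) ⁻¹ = (0 6 4) (2 3 7) 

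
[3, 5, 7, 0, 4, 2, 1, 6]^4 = [0, 6, 5, 3, 4, 1, 7, 2]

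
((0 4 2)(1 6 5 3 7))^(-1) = (0 2 4)(1 7 3 5 6)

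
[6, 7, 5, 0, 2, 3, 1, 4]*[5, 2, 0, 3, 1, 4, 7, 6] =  [7, 6, 4, 5, 0, 3, 2, 1]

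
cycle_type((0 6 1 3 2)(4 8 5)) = 3.5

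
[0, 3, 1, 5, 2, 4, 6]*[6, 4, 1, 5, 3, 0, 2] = [6, 5, 4, 0, 1, 3, 2]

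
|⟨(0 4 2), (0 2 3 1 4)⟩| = 60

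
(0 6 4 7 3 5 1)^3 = (0 7 1 4 5 6 3)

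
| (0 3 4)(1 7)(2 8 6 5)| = 12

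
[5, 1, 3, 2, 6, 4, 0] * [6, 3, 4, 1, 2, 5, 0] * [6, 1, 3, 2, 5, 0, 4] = [0, 2, 1, 5, 6, 3, 4]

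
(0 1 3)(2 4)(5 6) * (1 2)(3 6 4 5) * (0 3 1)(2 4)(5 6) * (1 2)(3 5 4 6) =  (0 6 2 3 5 1 4)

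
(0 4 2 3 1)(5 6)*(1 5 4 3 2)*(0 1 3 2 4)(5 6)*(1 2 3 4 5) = (0 3 6)(1 2 5)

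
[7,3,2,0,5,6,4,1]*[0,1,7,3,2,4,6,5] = [5,3,7,0,4,6,2,1]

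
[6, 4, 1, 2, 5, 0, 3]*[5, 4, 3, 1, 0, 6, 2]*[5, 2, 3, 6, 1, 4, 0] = [3, 5, 1, 6, 0, 4, 2]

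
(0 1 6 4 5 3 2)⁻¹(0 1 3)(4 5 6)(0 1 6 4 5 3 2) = (1 6 2)(3 4 5)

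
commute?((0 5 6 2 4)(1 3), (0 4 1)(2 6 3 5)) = no:(0 5 6 2 4)(1 3) * (0 4 1)(2 6 3 5) = (0 2 1 5 3), (0 4 1)(2 6 3 5) * (0 5 6 2 4)(1 3) = (1 5 4 3 6)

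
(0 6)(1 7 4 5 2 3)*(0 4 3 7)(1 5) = (0 6 4 1)(2 7 3 5)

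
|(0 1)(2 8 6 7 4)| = 10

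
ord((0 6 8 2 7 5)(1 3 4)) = 6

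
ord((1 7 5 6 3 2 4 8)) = 8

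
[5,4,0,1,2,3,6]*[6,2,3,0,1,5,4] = [5,1,6,2,3,0,4]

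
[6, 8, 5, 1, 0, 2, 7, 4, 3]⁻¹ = [4, 3, 5, 8, 7, 2, 0, 6, 1]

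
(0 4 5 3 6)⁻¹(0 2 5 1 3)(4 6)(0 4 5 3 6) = (0 5)(1 6 4 2 3)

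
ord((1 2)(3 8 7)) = 6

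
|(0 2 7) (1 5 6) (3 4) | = 6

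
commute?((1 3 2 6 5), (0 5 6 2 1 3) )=no:(1 3 2 6 5)*(0 5 6 2 1 3)=(0 5 3 1), (0 5 6 2 1 3)*(1 3 2 6 5)=(0 1 2 3) 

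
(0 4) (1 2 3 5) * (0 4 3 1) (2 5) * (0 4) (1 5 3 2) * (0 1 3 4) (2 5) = (0 5) (1 4) 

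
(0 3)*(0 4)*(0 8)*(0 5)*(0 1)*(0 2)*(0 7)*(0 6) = (0 3 4 8 5 1 2 7 6)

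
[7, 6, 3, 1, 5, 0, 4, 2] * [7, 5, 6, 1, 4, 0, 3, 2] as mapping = [0→2, 1→3, 2→1, 3→5, 4→0, 5→7, 6→4, 7→6] 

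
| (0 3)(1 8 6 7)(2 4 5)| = 12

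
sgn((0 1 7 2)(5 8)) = 1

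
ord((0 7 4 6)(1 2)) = 4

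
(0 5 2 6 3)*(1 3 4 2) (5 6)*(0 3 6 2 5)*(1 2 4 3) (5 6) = (0 4 6 3 1 5 2) 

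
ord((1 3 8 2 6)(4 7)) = 10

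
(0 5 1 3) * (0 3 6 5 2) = (0 2)(1 6 5)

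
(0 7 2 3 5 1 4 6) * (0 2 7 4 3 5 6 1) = (0 4 1 3 6 2 5)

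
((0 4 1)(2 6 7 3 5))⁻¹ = (0 1 4)(2 5 3 7 6)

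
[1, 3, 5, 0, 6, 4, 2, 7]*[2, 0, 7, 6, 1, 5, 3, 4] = [0, 6, 5, 2, 3, 1, 7, 4]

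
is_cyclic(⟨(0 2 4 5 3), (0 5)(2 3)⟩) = no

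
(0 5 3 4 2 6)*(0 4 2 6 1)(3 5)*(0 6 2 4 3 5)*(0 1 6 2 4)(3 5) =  (0 3)(1 2 6 5)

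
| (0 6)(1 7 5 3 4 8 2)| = 14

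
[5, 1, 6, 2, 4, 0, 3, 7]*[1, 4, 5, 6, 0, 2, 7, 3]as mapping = [0→2, 1→4, 2→7, 3→5, 4→0, 5→1, 6→6, 7→3]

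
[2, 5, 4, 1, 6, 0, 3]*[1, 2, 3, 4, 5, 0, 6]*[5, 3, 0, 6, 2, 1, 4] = [6, 5, 1, 0, 4, 3, 2]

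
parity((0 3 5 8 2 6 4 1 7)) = even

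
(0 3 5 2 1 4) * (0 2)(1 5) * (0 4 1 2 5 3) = (2 3)(4 5)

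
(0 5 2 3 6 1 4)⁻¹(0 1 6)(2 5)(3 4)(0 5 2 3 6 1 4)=(0 6)(1 5 4)(2 3)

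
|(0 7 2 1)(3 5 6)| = 12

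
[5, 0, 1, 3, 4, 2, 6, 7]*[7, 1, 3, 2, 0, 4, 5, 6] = [4, 7, 1, 2, 0, 3, 5, 6]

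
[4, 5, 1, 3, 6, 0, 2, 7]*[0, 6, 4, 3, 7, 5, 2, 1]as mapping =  [0→7, 1→5, 2→6, 3→3, 4→2, 5→0, 6→4, 7→1]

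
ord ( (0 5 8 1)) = 4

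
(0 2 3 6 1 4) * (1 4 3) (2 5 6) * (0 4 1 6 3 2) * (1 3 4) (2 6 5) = (0 2 5 4 1 6 3) 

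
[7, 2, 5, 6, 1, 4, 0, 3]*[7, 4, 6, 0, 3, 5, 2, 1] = [1, 6, 5, 2, 4, 3, 7, 0]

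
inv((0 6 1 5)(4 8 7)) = (0 5 1 6)(4 7 8)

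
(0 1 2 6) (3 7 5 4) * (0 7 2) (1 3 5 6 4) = (0 3 2 4 5 1) (6 7) 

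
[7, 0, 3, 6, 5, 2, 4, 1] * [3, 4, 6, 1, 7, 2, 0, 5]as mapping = [0→5, 1→3, 2→1, 3→0, 4→2, 5→6, 6→7, 7→4]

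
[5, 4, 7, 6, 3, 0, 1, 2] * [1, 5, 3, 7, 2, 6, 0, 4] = [6, 2, 4, 0, 7, 1, 5, 3]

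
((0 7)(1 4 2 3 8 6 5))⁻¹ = (0 7)(1 5 6 8 3 2 4)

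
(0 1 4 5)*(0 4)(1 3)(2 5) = (0 3 1)(2 5 4)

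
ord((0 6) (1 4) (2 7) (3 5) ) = 2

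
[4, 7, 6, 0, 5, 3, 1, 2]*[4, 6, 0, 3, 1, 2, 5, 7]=[1, 7, 5, 4, 2, 3, 6, 0]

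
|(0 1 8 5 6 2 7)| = 7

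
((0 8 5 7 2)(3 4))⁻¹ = (0 2 7 5 8)(3 4)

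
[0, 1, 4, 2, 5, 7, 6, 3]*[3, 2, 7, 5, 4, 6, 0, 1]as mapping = [0→3, 1→2, 2→4, 3→7, 4→6, 5→1, 6→0, 7→5]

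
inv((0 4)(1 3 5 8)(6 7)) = (0 4)(1 8 5 3)(6 7)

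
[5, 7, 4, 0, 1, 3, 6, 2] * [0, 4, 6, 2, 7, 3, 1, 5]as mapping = [0→3, 1→5, 2→7, 3→0, 4→4, 5→2, 6→1, 7→6]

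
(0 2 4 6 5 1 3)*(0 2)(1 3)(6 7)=(2 4 7 6 5 3)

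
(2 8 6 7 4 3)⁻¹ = (2 3 4 7 6 8)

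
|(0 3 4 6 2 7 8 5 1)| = 9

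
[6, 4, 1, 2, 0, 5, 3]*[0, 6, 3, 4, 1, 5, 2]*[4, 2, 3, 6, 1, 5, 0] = [3, 2, 0, 6, 4, 5, 1]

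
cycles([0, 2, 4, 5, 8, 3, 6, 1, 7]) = (1 2 4 8 7)(3 5)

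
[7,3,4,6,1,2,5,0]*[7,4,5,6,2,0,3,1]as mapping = [0→1,1→6,2→2,3→3,4→4,5→5,6→0,7→7]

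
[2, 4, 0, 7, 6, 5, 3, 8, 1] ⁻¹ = [2, 8, 0, 6, 1, 5, 4, 3, 7] 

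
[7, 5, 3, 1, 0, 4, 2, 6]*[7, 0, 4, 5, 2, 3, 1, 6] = [6, 3, 5, 0, 7, 2, 4, 1]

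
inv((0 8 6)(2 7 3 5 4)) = (0 6 8)(2 4 5 3 7)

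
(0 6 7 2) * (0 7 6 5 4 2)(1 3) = (0 5 4 2 7)(1 3)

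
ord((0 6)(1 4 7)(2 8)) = 6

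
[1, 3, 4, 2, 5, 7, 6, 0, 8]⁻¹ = [7, 0, 3, 1, 2, 4, 6, 5, 8]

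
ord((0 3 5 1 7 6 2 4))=8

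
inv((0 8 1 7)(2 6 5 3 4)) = (0 7 1 8)(2 4 3 5 6)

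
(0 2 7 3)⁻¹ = (0 3 7 2)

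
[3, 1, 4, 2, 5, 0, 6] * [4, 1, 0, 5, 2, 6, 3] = [5, 1, 2, 0, 6, 4, 3]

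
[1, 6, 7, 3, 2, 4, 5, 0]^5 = [2, 7, 5, 3, 6, 1, 0, 4]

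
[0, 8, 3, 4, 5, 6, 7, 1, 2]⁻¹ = [0, 7, 8, 2, 3, 4, 5, 6, 1]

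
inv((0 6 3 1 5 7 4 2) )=(0 2 4 7 5 1 3 6) 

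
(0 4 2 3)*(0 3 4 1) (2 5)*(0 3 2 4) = (0 1 3 2) (4 5) 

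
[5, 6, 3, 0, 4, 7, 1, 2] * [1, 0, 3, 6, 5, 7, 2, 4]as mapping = [0→7, 1→2, 2→6, 3→1, 4→5, 5→4, 6→0, 7→3]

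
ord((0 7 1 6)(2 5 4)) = 12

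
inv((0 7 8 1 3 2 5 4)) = (0 4 5 2 3 1 8 7)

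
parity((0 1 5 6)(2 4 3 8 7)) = odd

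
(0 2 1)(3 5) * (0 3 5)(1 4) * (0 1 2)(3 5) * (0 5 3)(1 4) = (0 5)(1 3 4 2)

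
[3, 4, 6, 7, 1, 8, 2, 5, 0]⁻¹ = [8, 4, 6, 0, 1, 7, 2, 3, 5]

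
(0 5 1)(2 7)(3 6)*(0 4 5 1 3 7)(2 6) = (0 1 4 5 3 2)(6 7)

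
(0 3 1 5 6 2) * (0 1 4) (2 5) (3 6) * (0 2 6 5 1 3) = (0 5) (1 6) (2 3 4) 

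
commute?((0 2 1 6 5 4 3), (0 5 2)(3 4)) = no:(0 2 1 6 5 4 3)*(0 5 2)(3 4) = (1 6 2)(3 5), (0 5 2)(3 4)*(0 2 1 6 5 4 3) = (0 4)(1 6 5)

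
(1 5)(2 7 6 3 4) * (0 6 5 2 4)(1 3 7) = (0 6 7 5 3)(1 2)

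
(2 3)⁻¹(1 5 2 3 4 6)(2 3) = (1 5 3 2 4 6)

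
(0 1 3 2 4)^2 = (0 3 4 1 2)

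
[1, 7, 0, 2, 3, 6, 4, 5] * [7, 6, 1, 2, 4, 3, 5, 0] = [6, 0, 7, 1, 2, 5, 4, 3]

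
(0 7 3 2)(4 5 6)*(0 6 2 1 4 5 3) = (0 7)(1 4 3)(2 6 5)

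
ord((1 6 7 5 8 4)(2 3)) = 6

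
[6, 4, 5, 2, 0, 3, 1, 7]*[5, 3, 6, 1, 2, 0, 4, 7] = [4, 2, 0, 6, 5, 1, 3, 7]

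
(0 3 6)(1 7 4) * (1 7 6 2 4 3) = (0 1 6)(2 4 7 3)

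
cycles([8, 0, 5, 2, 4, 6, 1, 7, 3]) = (0 8 3 2 5 6 1)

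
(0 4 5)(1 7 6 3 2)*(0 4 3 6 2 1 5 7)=(0 3 1)(2 5 4 7)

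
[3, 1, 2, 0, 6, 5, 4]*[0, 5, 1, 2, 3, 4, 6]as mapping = [0→2, 1→5, 2→1, 3→0, 4→6, 5→4, 6→3]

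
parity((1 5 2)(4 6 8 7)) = odd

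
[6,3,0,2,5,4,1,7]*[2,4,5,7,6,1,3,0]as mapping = [0→3,1→7,2→2,3→5,4→1,5→6,6→4,7→0]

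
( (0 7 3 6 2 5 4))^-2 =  (0 5 6 7 4 2 3)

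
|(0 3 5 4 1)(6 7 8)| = 15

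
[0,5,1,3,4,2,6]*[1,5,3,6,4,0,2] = [1,0,5,6,4,3,2]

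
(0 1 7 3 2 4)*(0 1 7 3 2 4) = (0 7 2)(1 3 4)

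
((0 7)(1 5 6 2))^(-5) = (0 7)(1 2 6 5)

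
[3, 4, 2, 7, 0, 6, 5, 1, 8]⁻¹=[4, 7, 2, 0, 1, 6, 5, 3, 8]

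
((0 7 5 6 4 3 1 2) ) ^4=(0 4) (1 5) (2 6) (3 7) 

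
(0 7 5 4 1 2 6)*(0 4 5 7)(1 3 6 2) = (3 6 4)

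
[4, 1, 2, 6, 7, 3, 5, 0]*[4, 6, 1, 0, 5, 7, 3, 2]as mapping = [0→5, 1→6, 2→1, 3→3, 4→2, 5→0, 6→7, 7→4]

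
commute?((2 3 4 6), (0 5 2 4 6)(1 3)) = no:(2 3 4 6) * (0 5 2 4 6)(1 3) = (0 5 2 1 3 6 4), (0 5 2 4 6)(1 3) * (2 3 4 6) = (0 5 3 1 4 2 6)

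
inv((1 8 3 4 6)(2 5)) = (1 6 4 3 8)(2 5)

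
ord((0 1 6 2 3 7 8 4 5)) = 9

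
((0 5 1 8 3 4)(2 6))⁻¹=(0 4 3 8 1 5)(2 6)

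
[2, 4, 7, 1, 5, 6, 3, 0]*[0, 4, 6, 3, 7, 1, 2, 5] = [6, 7, 5, 4, 1, 2, 3, 0]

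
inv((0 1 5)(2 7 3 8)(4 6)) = (0 5 1)(2 8 3 7)(4 6)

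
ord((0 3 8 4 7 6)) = 6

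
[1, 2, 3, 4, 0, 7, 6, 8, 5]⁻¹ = [4, 0, 1, 2, 3, 8, 6, 5, 7]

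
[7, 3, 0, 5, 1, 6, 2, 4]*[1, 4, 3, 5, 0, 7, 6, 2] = [2, 5, 1, 7, 4, 6, 3, 0]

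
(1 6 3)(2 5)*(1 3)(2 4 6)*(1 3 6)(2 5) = (1 5 4)(3 6)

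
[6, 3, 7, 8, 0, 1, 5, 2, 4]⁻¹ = [4, 5, 7, 1, 8, 6, 0, 2, 3]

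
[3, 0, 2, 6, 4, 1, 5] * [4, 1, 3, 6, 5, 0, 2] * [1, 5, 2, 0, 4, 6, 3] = [3, 4, 0, 2, 6, 5, 1]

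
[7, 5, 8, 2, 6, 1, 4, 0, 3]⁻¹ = [7, 5, 3, 8, 6, 1, 4, 0, 2]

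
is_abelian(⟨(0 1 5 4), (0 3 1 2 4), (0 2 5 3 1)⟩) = no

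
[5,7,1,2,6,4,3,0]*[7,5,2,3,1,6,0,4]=[6,4,5,2,0,1,3,7]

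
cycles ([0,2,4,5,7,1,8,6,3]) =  (1 2 4 7 6 8 3 5)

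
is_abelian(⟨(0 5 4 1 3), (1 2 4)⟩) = no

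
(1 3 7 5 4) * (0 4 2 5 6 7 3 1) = (0 4) (2 5) (6 7) 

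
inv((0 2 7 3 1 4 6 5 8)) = (0 8 5 6 4 1 3 7 2)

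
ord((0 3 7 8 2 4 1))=7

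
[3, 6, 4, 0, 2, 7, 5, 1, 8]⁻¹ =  [3, 7, 4, 0, 2, 6, 1, 5, 8]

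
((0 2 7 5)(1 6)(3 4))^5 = (0 2 7 5)(1 6)(3 4)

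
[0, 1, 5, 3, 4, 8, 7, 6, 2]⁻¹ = [0, 1, 8, 3, 4, 2, 7, 6, 5]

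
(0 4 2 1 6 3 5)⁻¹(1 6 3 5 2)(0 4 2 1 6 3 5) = (0 1 6 3 5)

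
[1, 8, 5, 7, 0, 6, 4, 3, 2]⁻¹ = [4, 0, 8, 7, 6, 2, 5, 3, 1]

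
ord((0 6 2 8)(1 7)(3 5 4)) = 12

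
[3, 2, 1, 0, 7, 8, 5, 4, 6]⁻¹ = [3, 2, 1, 0, 7, 6, 8, 4, 5]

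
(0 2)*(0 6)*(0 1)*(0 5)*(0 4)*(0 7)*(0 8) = (0 2 6 1 5 4 7 8)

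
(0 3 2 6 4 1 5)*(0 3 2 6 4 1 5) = (0 2 4 5 3 6 1)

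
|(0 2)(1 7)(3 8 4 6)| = 4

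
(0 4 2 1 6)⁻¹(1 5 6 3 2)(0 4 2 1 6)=(0 3 1 6 5)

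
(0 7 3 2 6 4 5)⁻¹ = (0 5 4 6 2 3 7)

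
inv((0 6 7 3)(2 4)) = (0 3 7 6)(2 4)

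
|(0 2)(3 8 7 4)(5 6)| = 4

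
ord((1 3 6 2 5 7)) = 6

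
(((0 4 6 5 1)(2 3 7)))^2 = (0 6 1 4 5)(2 7 3)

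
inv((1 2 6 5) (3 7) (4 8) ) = (1 5 6 2) (3 7) (4 8) 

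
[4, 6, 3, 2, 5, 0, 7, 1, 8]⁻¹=[5, 7, 3, 2, 0, 4, 1, 6, 8]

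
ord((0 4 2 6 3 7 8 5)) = 8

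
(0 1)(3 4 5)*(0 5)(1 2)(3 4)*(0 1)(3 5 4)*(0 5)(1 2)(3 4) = (0 1 3)(2 5 4)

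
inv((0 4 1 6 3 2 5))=(0 5 2 3 6 1 4)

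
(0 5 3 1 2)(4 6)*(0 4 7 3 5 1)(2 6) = (0 1 6 7 3)(2 4)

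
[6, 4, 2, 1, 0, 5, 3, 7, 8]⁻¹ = [4, 3, 2, 6, 1, 5, 0, 7, 8]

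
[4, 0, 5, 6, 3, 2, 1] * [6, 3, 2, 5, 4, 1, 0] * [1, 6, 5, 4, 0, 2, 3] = [0, 3, 6, 1, 2, 5, 4]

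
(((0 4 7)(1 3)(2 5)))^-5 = (0 4 7)(1 3)(2 5)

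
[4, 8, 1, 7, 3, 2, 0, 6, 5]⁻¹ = [6, 2, 5, 4, 0, 8, 7, 3, 1]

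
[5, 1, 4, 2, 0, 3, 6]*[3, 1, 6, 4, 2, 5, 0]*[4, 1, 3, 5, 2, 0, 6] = [0, 1, 3, 6, 5, 2, 4]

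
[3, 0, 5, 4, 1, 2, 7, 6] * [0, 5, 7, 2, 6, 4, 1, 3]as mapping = [0→2, 1→0, 2→4, 3→6, 4→5, 5→7, 6→3, 7→1]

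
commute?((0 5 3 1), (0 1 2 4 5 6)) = no:(0 5 3 1) * (0 1 2 4 5 6) = (0 6)(2 4 5 3), (0 1 2 4 5 6) * (0 5 3 1) = (1 2 4 3)(5 6)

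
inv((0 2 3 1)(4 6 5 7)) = (0 1 3 2)(4 7 5 6)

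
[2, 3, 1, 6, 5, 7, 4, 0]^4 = [6, 5, 4, 7, 2, 1, 0, 3]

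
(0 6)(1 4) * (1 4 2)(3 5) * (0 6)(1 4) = (1 2 4)(3 5)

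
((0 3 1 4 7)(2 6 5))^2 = (0 1 7 3 4)(2 5 6)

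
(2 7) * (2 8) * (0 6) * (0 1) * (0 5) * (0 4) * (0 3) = (0 6 1 5 4 3)(2 7 8)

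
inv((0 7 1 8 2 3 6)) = (0 6 3 2 8 1 7)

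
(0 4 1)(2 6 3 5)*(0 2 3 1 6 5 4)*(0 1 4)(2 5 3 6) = (0 1 5 6 4 2 3)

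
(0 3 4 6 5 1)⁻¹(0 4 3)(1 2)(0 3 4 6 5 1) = (0 2)(3 6 4)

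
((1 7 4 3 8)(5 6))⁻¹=(1 8 3 4 7)(5 6)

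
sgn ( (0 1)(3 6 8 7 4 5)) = 1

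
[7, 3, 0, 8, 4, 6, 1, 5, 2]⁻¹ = [2, 6, 8, 1, 4, 7, 5, 0, 3]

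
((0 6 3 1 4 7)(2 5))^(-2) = (0 4 3)(1 6 7)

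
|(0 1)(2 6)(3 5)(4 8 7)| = 6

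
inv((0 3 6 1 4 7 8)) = (0 8 7 4 1 6 3)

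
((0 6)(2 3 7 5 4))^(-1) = (0 6)(2 4 5 7 3)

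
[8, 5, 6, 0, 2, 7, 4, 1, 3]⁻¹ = [3, 7, 4, 8, 6, 1, 2, 5, 0]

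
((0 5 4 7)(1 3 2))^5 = (0 5 4 7)(1 2 3)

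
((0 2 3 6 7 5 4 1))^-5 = (0 6 4 2 7 1 3 5)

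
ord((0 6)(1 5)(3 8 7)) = 6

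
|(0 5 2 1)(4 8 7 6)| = 4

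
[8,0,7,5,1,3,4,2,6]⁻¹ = [1,4,7,5,6,3,8,2,0]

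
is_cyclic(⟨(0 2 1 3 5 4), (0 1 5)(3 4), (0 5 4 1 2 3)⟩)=no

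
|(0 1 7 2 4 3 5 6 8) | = 9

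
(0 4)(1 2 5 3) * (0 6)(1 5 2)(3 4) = (0 3 5 4 6)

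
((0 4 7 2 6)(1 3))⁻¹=(0 6 2 7 4)(1 3)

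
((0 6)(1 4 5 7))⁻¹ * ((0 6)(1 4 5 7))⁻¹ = (1 5)(4 7)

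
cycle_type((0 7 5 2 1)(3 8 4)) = 3.5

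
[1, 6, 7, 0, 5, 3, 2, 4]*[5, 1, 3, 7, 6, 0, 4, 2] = [1, 4, 2, 5, 0, 7, 3, 6]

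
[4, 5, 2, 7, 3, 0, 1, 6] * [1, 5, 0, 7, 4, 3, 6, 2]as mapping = [0→4, 1→3, 2→0, 3→2, 4→7, 5→1, 6→5, 7→6]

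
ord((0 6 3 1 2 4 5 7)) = 8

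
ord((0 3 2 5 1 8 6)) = 7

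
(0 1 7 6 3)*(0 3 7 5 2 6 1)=(1 5 2 6 7) 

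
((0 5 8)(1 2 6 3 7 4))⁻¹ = (0 8 5)(1 4 7 3 6 2)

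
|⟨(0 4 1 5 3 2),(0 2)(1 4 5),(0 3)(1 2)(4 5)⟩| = 720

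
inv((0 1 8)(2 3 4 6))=(0 8 1)(2 6 4 3)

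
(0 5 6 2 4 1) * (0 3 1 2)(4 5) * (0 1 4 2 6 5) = (0 2)(1 3 4 6)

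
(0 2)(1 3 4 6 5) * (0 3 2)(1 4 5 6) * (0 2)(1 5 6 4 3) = (0 2 1)(3 6 4 5)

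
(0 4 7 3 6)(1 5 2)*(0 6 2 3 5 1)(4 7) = (0 7 5 3 2)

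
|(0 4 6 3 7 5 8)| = 7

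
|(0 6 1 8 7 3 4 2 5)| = 9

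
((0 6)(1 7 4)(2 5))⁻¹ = (0 6)(1 4 7)(2 5)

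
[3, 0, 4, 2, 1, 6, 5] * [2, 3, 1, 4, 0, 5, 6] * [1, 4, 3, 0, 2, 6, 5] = [2, 3, 1, 4, 0, 5, 6] 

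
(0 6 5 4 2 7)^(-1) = (0 7 2 4 5 6)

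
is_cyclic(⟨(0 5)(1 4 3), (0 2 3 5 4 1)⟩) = no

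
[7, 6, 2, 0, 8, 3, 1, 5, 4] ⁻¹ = [3, 6, 2, 5, 8, 7, 1, 0, 4] 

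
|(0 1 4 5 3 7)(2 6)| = 6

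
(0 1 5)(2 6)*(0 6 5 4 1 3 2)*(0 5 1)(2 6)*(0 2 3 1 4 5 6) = (0 1 5 3)(2 4)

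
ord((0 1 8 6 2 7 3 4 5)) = 9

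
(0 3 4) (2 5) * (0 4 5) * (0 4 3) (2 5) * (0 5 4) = (0 5 4 3 2) 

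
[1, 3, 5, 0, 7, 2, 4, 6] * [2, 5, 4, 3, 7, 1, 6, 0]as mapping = [0→5, 1→3, 2→1, 3→2, 4→0, 5→4, 6→7, 7→6]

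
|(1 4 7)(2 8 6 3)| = 12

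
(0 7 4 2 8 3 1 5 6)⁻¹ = (0 6 5 1 3 8 2 4 7)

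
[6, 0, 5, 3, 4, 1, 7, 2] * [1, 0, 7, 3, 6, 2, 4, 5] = [4, 1, 2, 3, 6, 0, 5, 7]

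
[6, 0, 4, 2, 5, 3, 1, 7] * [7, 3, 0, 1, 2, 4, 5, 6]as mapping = [0→5, 1→7, 2→2, 3→0, 4→4, 5→1, 6→3, 7→6]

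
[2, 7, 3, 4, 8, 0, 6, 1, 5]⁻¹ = [5, 7, 0, 2, 3, 8, 6, 1, 4]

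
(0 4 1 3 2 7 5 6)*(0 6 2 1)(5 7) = (0 4)(1 3)(2 5)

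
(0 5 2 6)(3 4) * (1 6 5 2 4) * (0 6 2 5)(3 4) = (0 5 3 1 2)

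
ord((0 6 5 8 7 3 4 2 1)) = 9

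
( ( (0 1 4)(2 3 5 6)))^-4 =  (0 4 1)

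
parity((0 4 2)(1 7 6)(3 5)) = odd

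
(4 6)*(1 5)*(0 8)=(0 8) (1 5) (4 6) 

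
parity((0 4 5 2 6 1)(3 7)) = even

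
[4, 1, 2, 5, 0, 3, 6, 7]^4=[0, 1, 2, 3, 4, 5, 6, 7]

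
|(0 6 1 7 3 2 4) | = 7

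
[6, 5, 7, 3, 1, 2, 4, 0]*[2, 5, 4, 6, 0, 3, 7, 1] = [7, 3, 1, 6, 5, 4, 0, 2]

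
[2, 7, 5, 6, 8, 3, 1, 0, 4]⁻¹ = [7, 6, 0, 5, 8, 2, 3, 1, 4]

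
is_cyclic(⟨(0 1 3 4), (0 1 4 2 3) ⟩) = no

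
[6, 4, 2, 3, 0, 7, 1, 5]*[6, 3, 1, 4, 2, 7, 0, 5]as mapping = [0→0, 1→2, 2→1, 3→4, 4→6, 5→5, 6→3, 7→7]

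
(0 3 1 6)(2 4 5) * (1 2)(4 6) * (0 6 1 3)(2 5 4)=(1 2)(3 5)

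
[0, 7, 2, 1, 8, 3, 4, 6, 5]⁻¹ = [0, 3, 2, 5, 6, 8, 7, 1, 4]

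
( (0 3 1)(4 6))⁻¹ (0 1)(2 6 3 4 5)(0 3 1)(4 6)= (0 3)(1 6 5 2 4)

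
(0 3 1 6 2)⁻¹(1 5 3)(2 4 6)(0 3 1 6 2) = (0 4 2)(1 6 5)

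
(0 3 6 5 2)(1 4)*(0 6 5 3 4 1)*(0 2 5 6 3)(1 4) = (0 1 4 2 3 6)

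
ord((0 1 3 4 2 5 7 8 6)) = 9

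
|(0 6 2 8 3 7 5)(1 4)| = 14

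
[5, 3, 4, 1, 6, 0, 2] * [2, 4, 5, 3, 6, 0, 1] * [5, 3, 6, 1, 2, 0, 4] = [5, 1, 4, 2, 3, 6, 0]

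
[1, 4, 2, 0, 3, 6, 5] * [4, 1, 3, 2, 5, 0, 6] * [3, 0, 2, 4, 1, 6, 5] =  [0, 6, 4, 1, 2, 5, 3]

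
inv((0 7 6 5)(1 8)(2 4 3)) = (0 5 6 7)(1 8)(2 3 4)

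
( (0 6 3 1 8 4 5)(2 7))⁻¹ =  (0 5 4 8 1 3 6)(2 7)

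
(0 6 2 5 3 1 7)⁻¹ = (0 7 1 3 5 2 6)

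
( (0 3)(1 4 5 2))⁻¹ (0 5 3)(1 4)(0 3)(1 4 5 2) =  (0 3 2)(4 5)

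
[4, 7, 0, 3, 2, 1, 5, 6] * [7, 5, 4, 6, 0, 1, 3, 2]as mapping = [0→0, 1→2, 2→7, 3→6, 4→4, 5→5, 6→1, 7→3]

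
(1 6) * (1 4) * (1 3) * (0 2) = (0 2)(1 6 4 3)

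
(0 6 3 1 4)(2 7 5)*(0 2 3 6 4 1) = (0 4 2 7 5 3)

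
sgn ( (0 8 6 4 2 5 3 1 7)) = 1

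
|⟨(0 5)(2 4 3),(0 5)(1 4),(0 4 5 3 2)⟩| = 720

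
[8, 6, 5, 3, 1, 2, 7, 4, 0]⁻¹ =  [8, 4, 5, 3, 7, 2, 1, 6, 0]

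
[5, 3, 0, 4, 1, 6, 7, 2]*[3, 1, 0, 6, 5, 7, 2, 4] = [7, 6, 3, 5, 1, 2, 4, 0]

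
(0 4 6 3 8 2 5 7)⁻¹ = (0 7 5 2 8 3 6 4)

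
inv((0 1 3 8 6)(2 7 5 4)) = (0 6 8 3 1)(2 4 5 7)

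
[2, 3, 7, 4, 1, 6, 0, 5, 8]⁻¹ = [6, 4, 0, 1, 3, 7, 5, 2, 8]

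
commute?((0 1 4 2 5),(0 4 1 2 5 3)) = no:(0 1 4 2 5) * (0 4 1 2 5 3) = (0 2 3)(4 5),(0 4 1 2 5 3) * (0 1 4 2 5) = (0 2)(1 5 3)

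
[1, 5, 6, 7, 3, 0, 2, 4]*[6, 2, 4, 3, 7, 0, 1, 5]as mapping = [0→2, 1→0, 2→1, 3→5, 4→3, 5→6, 6→4, 7→7]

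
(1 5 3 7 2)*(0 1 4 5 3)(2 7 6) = (0 1 3 6 2 4 5)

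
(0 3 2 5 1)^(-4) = (0 3 2 5 1)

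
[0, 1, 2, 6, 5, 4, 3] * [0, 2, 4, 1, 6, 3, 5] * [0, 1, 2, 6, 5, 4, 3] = [0, 2, 5, 4, 6, 3, 1]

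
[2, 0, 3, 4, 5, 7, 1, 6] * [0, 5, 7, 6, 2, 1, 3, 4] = [7, 0, 6, 2, 1, 4, 5, 3]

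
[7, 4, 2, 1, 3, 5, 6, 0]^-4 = [0, 3, 2, 4, 1, 5, 6, 7]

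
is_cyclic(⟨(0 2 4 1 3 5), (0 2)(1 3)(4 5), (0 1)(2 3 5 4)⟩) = no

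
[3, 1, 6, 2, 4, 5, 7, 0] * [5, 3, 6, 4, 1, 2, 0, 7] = [4, 3, 0, 6, 1, 2, 7, 5]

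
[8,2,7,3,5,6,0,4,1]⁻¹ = [6,8,1,3,7,4,5,2,0]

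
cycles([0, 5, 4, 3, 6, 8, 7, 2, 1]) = (1 5 8)(2 4 6 7)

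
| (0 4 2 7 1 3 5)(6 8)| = 14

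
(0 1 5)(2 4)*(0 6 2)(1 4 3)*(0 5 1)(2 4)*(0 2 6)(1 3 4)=(0 6 1 3 2 4 5)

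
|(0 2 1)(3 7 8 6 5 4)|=6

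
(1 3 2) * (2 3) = (1 2)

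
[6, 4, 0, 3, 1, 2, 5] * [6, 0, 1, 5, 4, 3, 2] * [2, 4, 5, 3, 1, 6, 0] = [5, 1, 0, 6, 2, 4, 3]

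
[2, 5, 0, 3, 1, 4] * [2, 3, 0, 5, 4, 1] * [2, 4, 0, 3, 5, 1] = [2, 4, 0, 1, 3, 5]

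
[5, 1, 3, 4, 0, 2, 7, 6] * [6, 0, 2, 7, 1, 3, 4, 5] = [3, 0, 7, 1, 6, 2, 5, 4]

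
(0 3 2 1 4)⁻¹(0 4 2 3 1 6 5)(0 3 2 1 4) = (0 1 2 4 6 5 3)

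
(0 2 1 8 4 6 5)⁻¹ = (0 5 6 4 8 1 2)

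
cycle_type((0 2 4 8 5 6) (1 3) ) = 2.6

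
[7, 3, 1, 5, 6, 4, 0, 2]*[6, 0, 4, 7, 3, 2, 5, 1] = [1, 7, 0, 2, 5, 3, 6, 4]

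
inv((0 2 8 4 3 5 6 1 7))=(0 7 1 6 5 3 4 8 2)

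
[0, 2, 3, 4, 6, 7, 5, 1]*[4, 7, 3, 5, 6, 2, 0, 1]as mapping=[0→4, 1→3, 2→5, 3→6, 4→0, 5→1, 6→2, 7→7]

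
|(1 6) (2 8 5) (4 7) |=6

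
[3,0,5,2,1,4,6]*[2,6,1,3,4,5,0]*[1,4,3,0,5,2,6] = [0,3,2,4,6,5,1]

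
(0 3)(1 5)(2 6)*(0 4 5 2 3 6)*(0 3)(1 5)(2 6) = (0 2 3 4 1 6)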